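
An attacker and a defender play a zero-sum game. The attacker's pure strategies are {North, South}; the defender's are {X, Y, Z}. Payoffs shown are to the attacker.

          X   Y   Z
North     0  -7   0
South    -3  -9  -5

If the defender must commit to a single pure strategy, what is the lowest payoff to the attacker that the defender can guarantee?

Column maxima: X → 0, Y → -7, Z → 0.
The smallest of these is -7.

-7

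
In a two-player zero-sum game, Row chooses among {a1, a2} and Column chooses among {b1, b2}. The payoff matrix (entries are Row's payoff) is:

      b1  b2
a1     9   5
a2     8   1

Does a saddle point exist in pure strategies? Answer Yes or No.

Row minima: a1 → 5, a2 → 1; maximin = 5.
Column maxima: b1 → 9, b2 → 5; minimax = 5.
maximin = minimax = 5, so a saddle point exists.

Yes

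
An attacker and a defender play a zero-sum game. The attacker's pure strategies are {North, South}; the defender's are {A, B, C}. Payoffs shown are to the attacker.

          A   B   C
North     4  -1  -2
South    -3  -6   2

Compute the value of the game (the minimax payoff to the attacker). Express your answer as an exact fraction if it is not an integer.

-14/9

Row minima: North → -2, South → -6; maximin = -2.
Column maxima: A → 4, B → -1, C → 2; minimax = -1.
-2 ≠ -1, so there is no saddle point; optimal play is mixed.
A is strictly dominated by B (it gives the attacker strictly more in every row), so the defender never plays it.
On the remaining 2×2 (North, South vs B, C):
Let the attacker play North with probability p. Expected payoff against B: (-1)p + (-6)(1−p) = 5p − 6; against C: (-2)p + 2(1−p) = −4p + 2.
Setting these equal: 5p − 6 = −4p + 2 ⇒ 9p = 8 ⇒ p = 8/9, and the value is (5)·(8/9) − 6 = -14/9.
For the defender: with q = P(B), equating North's and South's payoffs gives q − 2 = −8q + 2 ⇒ q = 4/9.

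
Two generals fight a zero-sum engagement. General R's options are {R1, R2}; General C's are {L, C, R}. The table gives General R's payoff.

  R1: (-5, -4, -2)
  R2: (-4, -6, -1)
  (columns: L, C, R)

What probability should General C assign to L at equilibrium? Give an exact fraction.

Row minima: R1 → -5, R2 → -6; maximin = -5.
Column maxima: L → -4, C → -4, R → -1; minimax = -4.
-5 ≠ -4, so there is no saddle point; optimal play is mixed.
R is strictly dominated by L (it gives General R strictly more in every row), so General C never plays it.
On the remaining 2×2 (R1, R2 vs L, C):
Let General R play R1 with probability p. Expected payoff against L: (-5)p + (-4)(1−p) = −p − 4; against C: (-4)p + (-6)(1−p) = 2p − 6.
Setting these equal: −p − 4 = 2p − 6 ⇒ −3p = -2 ⇒ p = 2/3, and the value is (-1)·(2/3) − 4 = -14/3.
For General C: with q = P(L), equating R1's and R2's payoffs gives −q − 4 = 2q − 6 ⇒ q = 2/3.

2/3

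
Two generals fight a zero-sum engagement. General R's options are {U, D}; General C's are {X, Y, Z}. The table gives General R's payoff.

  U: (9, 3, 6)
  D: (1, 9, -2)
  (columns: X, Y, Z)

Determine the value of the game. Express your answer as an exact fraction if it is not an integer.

30/7

Row minima: U → 3, D → -2; maximin = 3.
Column maxima: X → 9, Y → 9, Z → 6; minimax = 6.
3 ≠ 6, so there is no saddle point; optimal play is mixed.
X is strictly dominated by Z (it gives General R strictly more in every row), so General C never plays it.
On the remaining 2×2 (U, D vs Y, Z):
Let General R play U with probability p. Expected payoff against Y: 3p + 9(1−p) = −6p + 9; against Z: 6p + (-2)(1−p) = 8p − 2.
Setting these equal: −6p + 9 = 8p − 2 ⇒ −14p = -11 ⇒ p = 11/14, and the value is (-6)·(11/14) + 9 = 30/7.
For General C: with q = P(Y), equating U's and D's payoffs gives −3q + 6 = 11q − 2 ⇒ q = 4/7.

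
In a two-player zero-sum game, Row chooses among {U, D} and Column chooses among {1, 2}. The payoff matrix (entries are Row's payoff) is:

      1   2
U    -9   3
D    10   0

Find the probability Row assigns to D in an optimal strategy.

6/11

Row minima: U → -9, D → 0; maximin = 0.
Column maxima: 1 → 10, 2 → 3; minimax = 3.
0 ≠ 3, so there is no saddle point; optimal play is mixed.
Let Row play U with probability p. Expected payoff against 1: (-9)p + 10(1−p) = −19p + 10; against 2: 3p + 0(1−p) = 3p.
Setting these equal: −19p + 10 = 3p ⇒ −22p = -10 ⇒ p = 5/11, and the value is (-19)·(5/11) + 10 = 15/11.
For Column: with q = P(1), equating U's and D's payoffs gives −12q + 3 = 10q ⇒ q = 3/22.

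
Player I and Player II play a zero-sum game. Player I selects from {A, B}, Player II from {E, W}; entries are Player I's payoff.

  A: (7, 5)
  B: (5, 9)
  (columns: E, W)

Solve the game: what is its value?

19/3

Row minima: A → 5, B → 5; maximin = 5.
Column maxima: E → 7, W → 9; minimax = 7.
5 ≠ 7, so there is no saddle point; optimal play is mixed.
Let Player I play A with probability p. Expected payoff against E: 7p + 5(1−p) = 2p + 5; against W: 5p + 9(1−p) = −4p + 9.
Setting these equal: 2p + 5 = −4p + 9 ⇒ 6p = 4 ⇒ p = 2/3, and the value is (2)·(2/3) + 5 = 19/3.
For Player II: with q = P(E), equating A's and B's payoffs gives 2q + 5 = −4q + 9 ⇒ q = 2/3.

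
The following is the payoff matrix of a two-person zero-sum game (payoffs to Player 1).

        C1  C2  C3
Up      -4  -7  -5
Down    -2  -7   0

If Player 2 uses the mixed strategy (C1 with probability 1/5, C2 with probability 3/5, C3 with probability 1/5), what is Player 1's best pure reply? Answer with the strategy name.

Expected payoff of Up: (1/5)·(-4) + (3/5)·(-7) + (1/5)·(-5) = -6.
Expected payoff of Down: (1/5)·(-2) + (3/5)·(-7) + (1/5)·0 = -23/5.
The largest is -23/5, so Player 1's best response is Down.

Down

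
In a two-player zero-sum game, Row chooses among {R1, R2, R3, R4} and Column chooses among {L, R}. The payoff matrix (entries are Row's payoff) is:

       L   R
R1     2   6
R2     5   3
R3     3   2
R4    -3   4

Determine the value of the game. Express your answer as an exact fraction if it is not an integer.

4

Row minima: R1 → 2, R2 → 3, R3 → 2, R4 → -3; maximin = 3.
Column maxima: L → 5, R → 6; minimax = 5.
3 ≠ 5, so there is no saddle point; optimal play is mixed.
R3 is strictly dominated by R2, so Row never plays it.
R4 is strictly dominated by R1, so Row never plays it.
On the remaining 2×2 (R1, R2 vs L, R):
Let Row play R1 with probability p. Expected payoff against L: 2p + 5(1−p) = −3p + 5; against R: 6p + 3(1−p) = 3p + 3.
Setting these equal: −3p + 5 = 3p + 3 ⇒ −6p = -2 ⇒ p = 1/3, and the value is (-3)·(1/3) + 5 = 4.
For Column: with q = P(L), equating R1's and R2's payoffs gives −4q + 6 = 2q + 3 ⇒ q = 1/2.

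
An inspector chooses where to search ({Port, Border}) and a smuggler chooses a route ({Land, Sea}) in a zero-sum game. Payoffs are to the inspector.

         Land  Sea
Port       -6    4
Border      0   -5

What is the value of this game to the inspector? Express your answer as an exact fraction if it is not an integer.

Row minima: Port → -6, Border → -5; maximin = -5.
Column maxima: Land → 0, Sea → 4; minimax = 0.
-5 ≠ 0, so there is no saddle point; optimal play is mixed.
Let the inspector play Port with probability p. Expected payoff against Land: (-6)p + 0(1−p) = −6p; against Sea: 4p + (-5)(1−p) = 9p − 5.
Setting these equal: −6p = 9p − 5 ⇒ −15p = -5 ⇒ p = 1/3, and the value is (-6)·(1/3) = -2.
For the smuggler: with q = P(Land), equating Port's and Border's payoffs gives −10q + 4 = 5q − 5 ⇒ q = 3/5.

-2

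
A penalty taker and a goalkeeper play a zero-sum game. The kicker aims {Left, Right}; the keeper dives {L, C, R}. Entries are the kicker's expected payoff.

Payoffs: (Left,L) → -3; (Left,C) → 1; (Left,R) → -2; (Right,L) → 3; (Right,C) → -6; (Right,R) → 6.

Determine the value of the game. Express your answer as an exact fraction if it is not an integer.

Row minima: Left → -3, Right → -6; maximin = -3.
Column maxima: L → 3, C → 1, R → 6; minimax = 1.
-3 ≠ 1, so there is no saddle point; optimal play is mixed.
R is strictly dominated by L (it gives the kicker strictly more in every row), so the keeper never plays it.
On the remaining 2×2 (Left, Right vs L, C):
Let the kicker play Left with probability p. Expected payoff against L: (-3)p + 3(1−p) = −6p + 3; against C: 1p + (-6)(1−p) = 7p − 6.
Setting these equal: −6p + 3 = 7p − 6 ⇒ −13p = -9 ⇒ p = 9/13, and the value is (-6)·(9/13) + 3 = -15/13.
For the keeper: with q = P(L), equating Left's and Right's payoffs gives −4q + 1 = 9q − 6 ⇒ q = 7/13.

-15/13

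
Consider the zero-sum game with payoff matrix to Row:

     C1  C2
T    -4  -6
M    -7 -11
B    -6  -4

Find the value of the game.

Row minima: T → -6, M → -11, B → -6; maximin = -6.
Column maxima: C1 → -4, C2 → -4; minimax = -4.
-6 ≠ -4, so there is no saddle point; optimal play is mixed.
M is strictly dominated by T, so Row never plays it.
On the remaining 2×2 (T, B vs C1, C2):
Let Row play T with probability p. Expected payoff against C1: (-4)p + (-6)(1−p) = 2p − 6; against C2: (-6)p + (-4)(1−p) = −2p − 4.
Setting these equal: 2p − 6 = −2p − 4 ⇒ 4p = 2 ⇒ p = 1/2, and the value is (2)·(1/2) − 6 = -5.
For Column: with q = P(C1), equating T's and B's payoffs gives 2q − 6 = −2q − 4 ⇒ q = 1/2.

-5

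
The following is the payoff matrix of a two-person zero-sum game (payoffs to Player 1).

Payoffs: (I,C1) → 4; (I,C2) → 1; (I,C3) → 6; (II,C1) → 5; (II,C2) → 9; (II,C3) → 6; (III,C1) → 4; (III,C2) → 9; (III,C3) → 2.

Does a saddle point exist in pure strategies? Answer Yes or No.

Row minima: I → 1, II → 5, III → 2; maximin = 5.
Column maxima: C1 → 5, C2 → 9, C3 → 6; minimax = 5.
maximin = minimax = 5, so a saddle point exists.

Yes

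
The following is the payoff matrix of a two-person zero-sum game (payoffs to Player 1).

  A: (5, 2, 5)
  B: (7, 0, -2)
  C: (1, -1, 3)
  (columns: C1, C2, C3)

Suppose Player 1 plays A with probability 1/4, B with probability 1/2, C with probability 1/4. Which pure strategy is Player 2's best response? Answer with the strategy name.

C2

If Player 2 plays C1, Player 1's expected payoff is (1/4)·5 + (1/2)·7 + (1/4)·1 = 5.
If Player 2 plays C2, Player 1's expected payoff is (1/4)·2 + (1/2)·0 + (1/4)·(-1) = 1/4.
If Player 2 plays C3, Player 1's expected payoff is (1/4)·5 + (1/2)·(-2) + (1/4)·3 = 1.
Player 2 minimizes Player 1's payoff; the smallest is 1/4, so the best response is C2.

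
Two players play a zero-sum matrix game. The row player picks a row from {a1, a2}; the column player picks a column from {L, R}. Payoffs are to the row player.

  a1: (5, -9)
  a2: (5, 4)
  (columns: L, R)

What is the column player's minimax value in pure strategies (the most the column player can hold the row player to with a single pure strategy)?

Column maxima: L → 5, R → 4.
The smallest of these is 4.

4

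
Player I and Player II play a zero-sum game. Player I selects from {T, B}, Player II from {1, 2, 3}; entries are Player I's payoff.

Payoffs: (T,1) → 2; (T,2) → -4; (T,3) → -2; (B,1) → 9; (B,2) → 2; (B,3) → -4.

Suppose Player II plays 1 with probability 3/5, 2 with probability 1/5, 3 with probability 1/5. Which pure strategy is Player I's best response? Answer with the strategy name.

B

Expected payoff of T: (3/5)·2 + (1/5)·(-4) + (1/5)·(-2) = 0.
Expected payoff of B: (3/5)·9 + (1/5)·2 + (1/5)·(-4) = 5.
The largest is 5, so Player I's best response is B.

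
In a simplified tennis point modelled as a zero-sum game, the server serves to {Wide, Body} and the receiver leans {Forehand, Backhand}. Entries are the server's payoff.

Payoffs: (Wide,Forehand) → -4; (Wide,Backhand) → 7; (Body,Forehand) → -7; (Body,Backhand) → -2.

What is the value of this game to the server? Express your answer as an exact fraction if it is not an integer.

-4

Row minima: Wide → -4, Body → -7; maximin = -4.
Column maxima: Forehand → -4, Backhand → 7; minimax = -4.
Since maximin = minimax = -4, there is a saddle point and the value is -4.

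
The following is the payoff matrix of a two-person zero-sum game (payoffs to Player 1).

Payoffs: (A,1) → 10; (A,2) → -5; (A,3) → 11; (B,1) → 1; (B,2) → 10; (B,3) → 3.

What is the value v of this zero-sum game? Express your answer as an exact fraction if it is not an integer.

Row minima: A → -5, B → 1; maximin = 1.
Column maxima: 1 → 10, 2 → 10, 3 → 11; minimax = 10.
1 ≠ 10, so there is no saddle point; optimal play is mixed.
3 is strictly dominated by 1 (it gives Player 1 strictly more in every row), so Player 2 never plays it.
On the remaining 2×2 (A, B vs 1, 2):
Let Player 1 play A with probability p. Expected payoff against 1: 10p + 1(1−p) = 9p + 1; against 2: (-5)p + 10(1−p) = −15p + 10.
Setting these equal: 9p + 1 = −15p + 10 ⇒ 24p = 9 ⇒ p = 3/8, and the value is (9)·(3/8) + 1 = 35/8.
For Player 2: with q = P(1), equating A's and B's payoffs gives 15q − 5 = −9q + 10 ⇒ q = 5/8.

35/8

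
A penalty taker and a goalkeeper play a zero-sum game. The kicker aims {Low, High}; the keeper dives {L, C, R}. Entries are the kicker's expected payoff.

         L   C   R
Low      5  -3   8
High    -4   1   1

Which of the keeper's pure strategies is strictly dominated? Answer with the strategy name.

L holds the kicker's payoff strictly below R in every row: 5 < 8, -4 < 1.
So R is strictly dominated for the keeper.

R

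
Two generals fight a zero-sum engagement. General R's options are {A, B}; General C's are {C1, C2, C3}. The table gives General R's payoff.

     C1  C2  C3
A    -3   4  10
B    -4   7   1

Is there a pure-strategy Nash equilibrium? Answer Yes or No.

Row minima: A → -3, B → -4; maximin = -3.
Column maxima: C1 → -3, C2 → 7, C3 → 10; minimax = -3.
maximin = minimax = -3, so a saddle point exists.

Yes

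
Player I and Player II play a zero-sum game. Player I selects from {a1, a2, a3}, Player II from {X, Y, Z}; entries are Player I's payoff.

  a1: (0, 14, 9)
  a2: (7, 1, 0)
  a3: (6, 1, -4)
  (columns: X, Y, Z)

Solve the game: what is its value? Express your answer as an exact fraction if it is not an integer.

63/16

Row minima: a1 → 0, a2 → 0, a3 → -4; maximin = 0.
Column maxima: X → 7, Y → 14, Z → 9; minimax = 7.
0 ≠ 7, so there is no saddle point; optimal play is mixed.
Y is strictly dominated by Z (it gives Player I strictly more in every row), so Player II never plays it.
With Y eliminated, a3 is strictly dominated by a2 (a2 gives Player I strictly more in every remaining column), so Player I never plays it.
On the remaining 2×2 (a1, a2 vs X, Z):
Let Player I play a1 with probability p. Expected payoff against X: 0p + 7(1−p) = −7p + 7; against Z: 9p + 0(1−p) = 9p.
Setting these equal: −7p + 7 = 9p ⇒ −16p = -7 ⇒ p = 7/16, and the value is (-7)·(7/16) + 7 = 63/16.
For Player II: with q = P(X), equating a1's and a2's payoffs gives −9q + 9 = 7q ⇒ q = 9/16.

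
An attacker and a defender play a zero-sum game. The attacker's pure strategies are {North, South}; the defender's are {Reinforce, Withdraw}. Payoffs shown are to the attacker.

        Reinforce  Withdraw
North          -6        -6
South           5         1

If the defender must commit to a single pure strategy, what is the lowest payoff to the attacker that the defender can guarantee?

1

Column maxima: Reinforce → 5, Withdraw → 1.
The smallest of these is 1.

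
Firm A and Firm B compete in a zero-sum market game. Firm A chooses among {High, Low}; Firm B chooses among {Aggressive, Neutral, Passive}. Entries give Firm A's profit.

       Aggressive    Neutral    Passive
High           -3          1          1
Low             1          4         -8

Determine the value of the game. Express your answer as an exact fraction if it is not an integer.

Row minima: High → -3, Low → -8; maximin = -3.
Column maxima: Aggressive → 1, Neutral → 4, Passive → 1; minimax = 1.
-3 ≠ 1, so there is no saddle point; optimal play is mixed.
Neutral is strictly dominated by Aggressive (it gives Firm A strictly more in every row), so Firm B never plays it.
On the remaining 2×2 (High, Low vs Aggressive, Passive):
Let Firm A play High with probability p. Expected payoff against Aggressive: (-3)p + 1(1−p) = −4p + 1; against Passive: 1p + (-8)(1−p) = 9p − 8.
Setting these equal: −4p + 1 = 9p − 8 ⇒ −13p = -9 ⇒ p = 9/13, and the value is (-4)·(9/13) + 1 = -23/13.
For Firm B: with q = P(Aggressive), equating High's and Low's payoffs gives −4q + 1 = 9q − 8 ⇒ q = 9/13.

-23/13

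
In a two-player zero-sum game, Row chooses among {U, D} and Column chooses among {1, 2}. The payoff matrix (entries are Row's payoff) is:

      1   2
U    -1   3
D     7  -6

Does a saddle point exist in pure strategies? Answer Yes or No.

Row minima: U → -1, D → -6; maximin = -1.
Column maxima: 1 → 7, 2 → 3; minimax = 3.
-1 ≠ 3, so no pure-strategy equilibrium exists.

No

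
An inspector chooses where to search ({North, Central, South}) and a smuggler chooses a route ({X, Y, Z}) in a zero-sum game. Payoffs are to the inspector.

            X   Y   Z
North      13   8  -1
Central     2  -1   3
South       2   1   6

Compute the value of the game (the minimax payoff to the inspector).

7/2

Row minima: North → -1, Central → -1, South → 1; maximin = 1.
Column maxima: X → 13, Y → 8, Z → 6; minimax = 6.
1 ≠ 6, so there is no saddle point; optimal play is mixed.
X is strictly dominated by Y (it gives the inspector strictly more in every row), so the smuggler never plays it.
With X eliminated, Central is strictly dominated by South (South gives the inspector strictly more in every remaining column), so the inspector never plays it.
On the remaining 2×2 (North, South vs Y, Z):
Let the inspector play North with probability p. Expected payoff against Y: 8p + 1(1−p) = 7p + 1; against Z: (-1)p + 6(1−p) = −7p + 6.
Setting these equal: 7p + 1 = −7p + 6 ⇒ 14p = 5 ⇒ p = 5/14, and the value is (7)·(5/14) + 1 = 7/2.
For the smuggler: with q = P(Y), equating North's and South's payoffs gives 9q − 1 = −5q + 6 ⇒ q = 1/2.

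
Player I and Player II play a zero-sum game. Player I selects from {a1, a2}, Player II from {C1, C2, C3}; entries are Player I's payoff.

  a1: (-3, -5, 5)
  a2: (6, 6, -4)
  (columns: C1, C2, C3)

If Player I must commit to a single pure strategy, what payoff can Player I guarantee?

Row minima: a1 → -5, a2 → -4.
The best of these is -4.

-4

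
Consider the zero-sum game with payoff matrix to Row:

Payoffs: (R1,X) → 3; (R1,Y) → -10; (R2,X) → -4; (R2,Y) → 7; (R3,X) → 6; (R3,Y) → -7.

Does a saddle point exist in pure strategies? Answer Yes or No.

No

Row minima: R1 → -10, R2 → -4, R3 → -7; maximin = -4.
Column maxima: X → 6, Y → 7; minimax = 6.
-4 ≠ 6, so no pure-strategy equilibrium exists.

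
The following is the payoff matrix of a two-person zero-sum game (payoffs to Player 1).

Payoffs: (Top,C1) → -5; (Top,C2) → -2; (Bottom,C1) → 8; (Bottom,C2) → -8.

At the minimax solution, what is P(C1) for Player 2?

6/19

Row minima: Top → -5, Bottom → -8; maximin = -5.
Column maxima: C1 → 8, C2 → -2; minimax = -2.
-5 ≠ -2, so there is no saddle point; optimal play is mixed.
Let Player 1 play Top with probability p. Expected payoff against C1: (-5)p + 8(1−p) = −13p + 8; against C2: (-2)p + (-8)(1−p) = 6p − 8.
Setting these equal: −13p + 8 = 6p − 8 ⇒ −19p = -16 ⇒ p = 16/19, and the value is (-13)·(16/19) + 8 = -56/19.
For Player 2: with q = P(C1), equating Top's and Bottom's payoffs gives −3q − 2 = 16q − 8 ⇒ q = 6/19.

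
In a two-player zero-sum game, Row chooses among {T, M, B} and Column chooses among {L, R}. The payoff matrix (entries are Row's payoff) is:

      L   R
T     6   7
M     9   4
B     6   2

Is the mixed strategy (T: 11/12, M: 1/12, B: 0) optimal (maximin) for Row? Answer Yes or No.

No

Against L this mix gives (11/12)·6 + (1/12)·9 = 25/4.
Against R this mix gives (11/12)·7 + (1/12)·4 = 27/4.
Column will play L, holding Row to 25/4. Shifting weight toward the row that does better against L would raise this floor (the equalizing mix achieves 13/2 against both L and R), so the proposed strategy is not optimal.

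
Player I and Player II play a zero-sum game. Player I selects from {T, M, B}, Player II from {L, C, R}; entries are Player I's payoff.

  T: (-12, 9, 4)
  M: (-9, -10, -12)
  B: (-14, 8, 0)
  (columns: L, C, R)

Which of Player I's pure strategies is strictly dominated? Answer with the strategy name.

B

T gives a strictly higher payoff than B against every column: -12 > -14, 9 > 8, 4 > 0.
So B is strictly dominated and Player I never plays it.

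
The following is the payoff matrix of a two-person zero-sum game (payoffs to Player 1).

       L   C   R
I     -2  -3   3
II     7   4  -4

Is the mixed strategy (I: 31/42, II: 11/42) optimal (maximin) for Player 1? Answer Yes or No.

Against L this mix gives (31/42)·(-2) + (11/42)·7 = 5/14.
Against C this mix gives (31/42)·(-3) + (11/42)·4 = -7/6.
Against R this mix gives (31/42)·3 + (11/42)·(-4) = 7/6.
Player 2 will play C, holding Player 1 to -7/6. Shifting weight toward the row that does better against C would raise this floor (the equalizing mix achieves 0 against both C and R), so the proposed strategy is not optimal.

No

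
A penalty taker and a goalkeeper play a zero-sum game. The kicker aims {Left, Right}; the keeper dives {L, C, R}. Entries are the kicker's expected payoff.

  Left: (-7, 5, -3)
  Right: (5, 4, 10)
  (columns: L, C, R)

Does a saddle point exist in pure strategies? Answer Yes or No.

Row minima: Left → -7, Right → 4; maximin = 4.
Column maxima: L → 5, C → 5, R → 10; minimax = 5.
4 ≠ 5, so no pure-strategy equilibrium exists.

No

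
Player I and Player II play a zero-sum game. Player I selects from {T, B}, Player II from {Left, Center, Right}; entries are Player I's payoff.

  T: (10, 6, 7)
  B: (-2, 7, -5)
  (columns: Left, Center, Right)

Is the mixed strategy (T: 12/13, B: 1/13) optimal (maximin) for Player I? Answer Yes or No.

Against Left this mix gives (12/13)·10 + (1/13)·(-2) = 118/13.
Against Center this mix gives (12/13)·6 + (1/13)·7 = 79/13.
Against Right this mix gives (12/13)·7 + (1/13)·(-5) = 79/13.
All of Player II's active replies (Center, Right) yield 79/13, and no column does worse for Player I. The mix makes Player II indifferent and guarantees 79/13, so it is optimal.

Yes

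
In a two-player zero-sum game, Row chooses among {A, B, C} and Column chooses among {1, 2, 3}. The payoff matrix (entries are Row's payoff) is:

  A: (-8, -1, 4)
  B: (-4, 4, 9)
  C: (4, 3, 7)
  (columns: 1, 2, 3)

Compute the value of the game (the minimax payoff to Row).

28/9

Row minima: A → -8, B → -4, C → 3; maximin = 3.
Column maxima: 1 → 4, 2 → 4, 3 → 9; minimax = 4.
3 ≠ 4, so there is no saddle point; optimal play is mixed.
A is strictly dominated by B, so Row never plays it.
3 is strictly dominated by 1 (it gives Row strictly more in every row), so Column never plays it.
On the remaining 2×2 (B, C vs 1, 2):
Let Row play B with probability p. Expected payoff against 1: (-4)p + 4(1−p) = −8p + 4; against 2: 4p + 3(1−p) = p + 3.
Setting these equal: −8p + 4 = p + 3 ⇒ −9p = -1 ⇒ p = 1/9, and the value is (-8)·(1/9) + 4 = 28/9.
For Column: with q = P(1), equating B's and C's payoffs gives −8q + 4 = q + 3 ⇒ q = 1/9.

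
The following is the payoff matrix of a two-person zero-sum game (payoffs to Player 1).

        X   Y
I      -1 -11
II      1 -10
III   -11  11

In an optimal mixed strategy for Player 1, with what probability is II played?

Row minima: I → -11, II → -10, III → -11; maximin = -10.
Column maxima: X → 1, Y → 11; minimax = 1.
-10 ≠ 1, so there is no saddle point; optimal play is mixed.
I is strictly dominated by II, so Player 1 never plays it.
On the remaining 2×2 (II, III vs X, Y):
Let Player 1 play II with probability p. Expected payoff against X: 1p + (-11)(1−p) = 12p − 11; against Y: (-10)p + 11(1−p) = −21p + 11.
Setting these equal: 12p − 11 = −21p + 11 ⇒ 33p = 22 ⇒ p = 2/3, and the value is (12)·(2/3) − 11 = -3.
For Player 2: with q = P(X), equating II's and III's payoffs gives 11q − 10 = −22q + 11 ⇒ q = 7/11.

2/3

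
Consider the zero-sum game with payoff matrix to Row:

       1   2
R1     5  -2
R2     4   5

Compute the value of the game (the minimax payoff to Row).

33/8

Row minima: R1 → -2, R2 → 4; maximin = 4.
Column maxima: 1 → 5, 2 → 5; minimax = 5.
4 ≠ 5, so there is no saddle point; optimal play is mixed.
Let Row play R1 with probability p. Expected payoff against 1: 5p + 4(1−p) = p + 4; against 2: (-2)p + 5(1−p) = −7p + 5.
Setting these equal: p + 4 = −7p + 5 ⇒ 8p = 1 ⇒ p = 1/8, and the value is (1)·(1/8) + 4 = 33/8.
For Column: with q = P(1), equating R1's and R2's payoffs gives 7q − 2 = −q + 5 ⇒ q = 7/8.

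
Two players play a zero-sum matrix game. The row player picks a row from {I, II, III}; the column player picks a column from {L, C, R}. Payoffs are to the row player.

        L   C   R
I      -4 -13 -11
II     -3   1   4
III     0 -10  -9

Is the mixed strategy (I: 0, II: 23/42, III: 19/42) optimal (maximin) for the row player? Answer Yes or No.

No

Against L this mix gives (23/42)·(-3) + (19/42)·0 = -23/14.
Against C this mix gives (23/42)·1 + (19/42)·(-10) = -167/42.
Against R this mix gives (23/42)·4 + (19/42)·(-9) = -79/42.
The column player will play C, holding the row player to -167/42. Shifting weight toward the row that does better against C would raise this floor (the equalizing mix achieves -15/7 against both C and L), so the proposed strategy is not optimal.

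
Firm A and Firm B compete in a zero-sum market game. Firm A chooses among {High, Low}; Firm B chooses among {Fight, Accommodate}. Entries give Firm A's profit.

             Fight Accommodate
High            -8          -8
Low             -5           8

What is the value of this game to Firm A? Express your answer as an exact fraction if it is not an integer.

-5

Row minima: High → -8, Low → -5; maximin = -5.
Column maxima: Fight → -5, Accommodate → 8; minimax = -5.
Since maximin = minimax = -5, there is a saddle point and the value is -5.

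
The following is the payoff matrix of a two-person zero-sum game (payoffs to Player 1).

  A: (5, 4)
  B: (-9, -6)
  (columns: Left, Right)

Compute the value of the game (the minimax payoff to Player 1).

4

Row minima: A → 4, B → -9; maximin = 4.
Column maxima: Left → 5, Right → 4; minimax = 4.
Since maximin = minimax = 4, there is a saddle point and the value is 4.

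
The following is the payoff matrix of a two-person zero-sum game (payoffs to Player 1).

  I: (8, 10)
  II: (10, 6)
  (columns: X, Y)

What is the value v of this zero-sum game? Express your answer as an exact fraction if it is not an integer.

26/3

Row minima: I → 8, II → 6; maximin = 8.
Column maxima: X → 10, Y → 10; minimax = 10.
8 ≠ 10, so there is no saddle point; optimal play is mixed.
Let Player 1 play I with probability p. Expected payoff against X: 8p + 10(1−p) = −2p + 10; against Y: 10p + 6(1−p) = 4p + 6.
Setting these equal: −2p + 10 = 4p + 6 ⇒ −6p = -4 ⇒ p = 2/3, and the value is (-2)·(2/3) + 10 = 26/3.
For Player 2: with q = P(X), equating I's and II's payoffs gives −2q + 10 = 4q + 6 ⇒ q = 2/3.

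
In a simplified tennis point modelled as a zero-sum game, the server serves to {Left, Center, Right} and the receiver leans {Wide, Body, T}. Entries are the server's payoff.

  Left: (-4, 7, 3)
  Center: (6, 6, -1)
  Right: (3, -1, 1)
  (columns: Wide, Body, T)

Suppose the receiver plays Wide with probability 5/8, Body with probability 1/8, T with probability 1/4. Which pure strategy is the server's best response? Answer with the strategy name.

Center

Expected payoff of Left: (5/8)·(-4) + (1/8)·7 + (1/4)·3 = -7/8.
Expected payoff of Center: (5/8)·6 + (1/8)·6 + (1/4)·(-1) = 17/4.
Expected payoff of Right: (5/8)·3 + (1/8)·(-1) + (1/4)·1 = 2.
The largest is 17/4, so the server's best response is Center.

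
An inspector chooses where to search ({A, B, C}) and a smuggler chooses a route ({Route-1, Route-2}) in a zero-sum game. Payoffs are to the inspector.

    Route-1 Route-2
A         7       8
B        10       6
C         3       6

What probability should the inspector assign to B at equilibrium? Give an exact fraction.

1/5

Row minima: A → 7, B → 6, C → 3; maximin = 7.
Column maxima: Route-1 → 10, Route-2 → 8; minimax = 8.
7 ≠ 8, so there is no saddle point; optimal play is mixed.
C is strictly dominated by A, so the inspector never plays it.
On the remaining 2×2 (A, B vs Route-1, Route-2):
Let the inspector play A with probability p. Expected payoff against Route-1: 7p + 10(1−p) = −3p + 10; against Route-2: 8p + 6(1−p) = 2p + 6.
Setting these equal: −3p + 10 = 2p + 6 ⇒ −5p = -4 ⇒ p = 4/5, and the value is (-3)·(4/5) + 10 = 38/5.
For the smuggler: with q = P(Route-1), equating A's and B's payoffs gives −q + 8 = 4q + 6 ⇒ q = 2/5.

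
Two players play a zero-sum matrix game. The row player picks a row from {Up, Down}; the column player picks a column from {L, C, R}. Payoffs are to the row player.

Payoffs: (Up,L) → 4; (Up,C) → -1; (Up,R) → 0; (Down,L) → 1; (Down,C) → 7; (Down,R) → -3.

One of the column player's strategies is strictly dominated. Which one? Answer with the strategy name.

L

R holds the row player's payoff strictly below L in every row: 0 < 4, -3 < 1.
So L is strictly dominated for the column player.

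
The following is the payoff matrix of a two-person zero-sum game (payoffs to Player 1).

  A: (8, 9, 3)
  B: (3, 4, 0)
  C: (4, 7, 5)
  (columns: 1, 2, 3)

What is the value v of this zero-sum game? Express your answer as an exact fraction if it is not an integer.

14/3

Row minima: A → 3, B → 0, C → 4; maximin = 4.
Column maxima: 1 → 8, 2 → 9, 3 → 5; minimax = 5.
4 ≠ 5, so there is no saddle point; optimal play is mixed.
B is strictly dominated by A, so Player 1 never plays it.
2 is strictly dominated by 1 (it gives Player 1 strictly more in every row), so Player 2 never plays it.
On the remaining 2×2 (A, C vs 1, 3):
Let Player 1 play A with probability p. Expected payoff against 1: 8p + 4(1−p) = 4p + 4; against 3: 3p + 5(1−p) = −2p + 5.
Setting these equal: 4p + 4 = −2p + 5 ⇒ 6p = 1 ⇒ p = 1/6, and the value is (4)·(1/6) + 4 = 14/3.
For Player 2: with q = P(1), equating A's and C's payoffs gives 5q + 3 = −q + 5 ⇒ q = 1/3.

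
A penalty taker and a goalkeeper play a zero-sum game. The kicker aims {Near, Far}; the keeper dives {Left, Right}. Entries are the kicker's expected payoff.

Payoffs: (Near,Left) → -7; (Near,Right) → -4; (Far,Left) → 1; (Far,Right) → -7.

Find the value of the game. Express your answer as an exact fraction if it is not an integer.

-53/11

Row minima: Near → -7, Far → -7; maximin = -7.
Column maxima: Left → 1, Right → -4; minimax = -4.
-7 ≠ -4, so there is no saddle point; optimal play is mixed.
Let the kicker play Near with probability p. Expected payoff against Left: (-7)p + 1(1−p) = −8p + 1; against Right: (-4)p + (-7)(1−p) = 3p − 7.
Setting these equal: −8p + 1 = 3p − 7 ⇒ −11p = -8 ⇒ p = 8/11, and the value is (-8)·(8/11) + 1 = -53/11.
For the keeper: with q = P(Left), equating Near's and Far's payoffs gives −3q − 4 = 8q − 7 ⇒ q = 3/11.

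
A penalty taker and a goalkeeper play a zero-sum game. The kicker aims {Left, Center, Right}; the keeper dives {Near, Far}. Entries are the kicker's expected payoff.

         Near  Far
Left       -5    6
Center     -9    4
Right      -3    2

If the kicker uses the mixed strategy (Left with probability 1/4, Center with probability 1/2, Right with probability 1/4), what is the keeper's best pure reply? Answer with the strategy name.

Near

If the keeper plays Near, the kicker's expected payoff is (1/4)·(-5) + (1/2)·(-9) + (1/4)·(-3) = -13/2.
If the keeper plays Far, the kicker's expected payoff is (1/4)·6 + (1/2)·4 + (1/4)·2 = 4.
The keeper minimizes the kicker's payoff; the smallest is -13/2, so the best response is Near.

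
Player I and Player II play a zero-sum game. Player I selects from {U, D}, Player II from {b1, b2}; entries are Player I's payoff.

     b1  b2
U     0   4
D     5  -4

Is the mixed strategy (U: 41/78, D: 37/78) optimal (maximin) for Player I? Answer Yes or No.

No

Against b1 this mix gives (41/78)·0 + (37/78)·5 = 185/78.
Against b2 this mix gives (41/78)·4 + (37/78)·(-4) = 8/39.
Player II will play b2, holding Player I to 8/39. Shifting weight toward the row that does better against b2 would raise this floor (the equalizing mix achieves 20/13 against both b2 and b1), so the proposed strategy is not optimal.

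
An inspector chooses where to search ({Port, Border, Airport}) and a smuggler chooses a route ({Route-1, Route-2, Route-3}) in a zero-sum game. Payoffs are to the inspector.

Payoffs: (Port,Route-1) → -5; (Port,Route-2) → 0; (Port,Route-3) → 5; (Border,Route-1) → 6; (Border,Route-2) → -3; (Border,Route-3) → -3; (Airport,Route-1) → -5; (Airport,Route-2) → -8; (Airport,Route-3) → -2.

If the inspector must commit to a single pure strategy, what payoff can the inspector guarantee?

Row minima: Port → -5, Border → -3, Airport → -8.
The best of these is -3.

-3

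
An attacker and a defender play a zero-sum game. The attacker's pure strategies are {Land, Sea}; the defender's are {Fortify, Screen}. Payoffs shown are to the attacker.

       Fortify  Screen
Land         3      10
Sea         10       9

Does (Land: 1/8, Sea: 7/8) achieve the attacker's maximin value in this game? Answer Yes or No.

Against Fortify this mix gives (1/8)·3 + (7/8)·10 = 73/8.
Against Screen this mix gives (1/8)·10 + (7/8)·9 = 73/8.
All of the defender's active replies (Fortify, Screen) yield 73/8, and no column does worse for the attacker. The mix makes the defender indifferent and guarantees 73/8, so it is optimal.

Yes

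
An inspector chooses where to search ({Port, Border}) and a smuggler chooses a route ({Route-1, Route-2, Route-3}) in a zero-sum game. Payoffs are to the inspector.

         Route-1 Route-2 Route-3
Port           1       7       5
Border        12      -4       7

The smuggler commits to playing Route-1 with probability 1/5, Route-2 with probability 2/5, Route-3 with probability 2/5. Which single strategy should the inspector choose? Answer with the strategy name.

Port

Expected payoff of Port: (1/5)·1 + (2/5)·7 + (2/5)·5 = 5.
Expected payoff of Border: (1/5)·12 + (2/5)·(-4) + (2/5)·7 = 18/5.
The largest is 5, so the inspector's best response is Port.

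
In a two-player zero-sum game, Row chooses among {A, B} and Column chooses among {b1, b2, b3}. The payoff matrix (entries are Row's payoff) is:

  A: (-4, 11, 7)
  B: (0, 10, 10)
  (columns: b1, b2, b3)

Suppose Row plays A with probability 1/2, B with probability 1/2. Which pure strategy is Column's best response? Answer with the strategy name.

b1

If Column plays b1, Row's expected payoff is (1/2)·(-4) + (1/2)·0 = -2.
If Column plays b2, Row's expected payoff is (1/2)·11 + (1/2)·10 = 21/2.
If Column plays b3, Row's expected payoff is (1/2)·7 + (1/2)·10 = 17/2.
Column minimizes Row's payoff; the smallest is -2, so the best response is b1.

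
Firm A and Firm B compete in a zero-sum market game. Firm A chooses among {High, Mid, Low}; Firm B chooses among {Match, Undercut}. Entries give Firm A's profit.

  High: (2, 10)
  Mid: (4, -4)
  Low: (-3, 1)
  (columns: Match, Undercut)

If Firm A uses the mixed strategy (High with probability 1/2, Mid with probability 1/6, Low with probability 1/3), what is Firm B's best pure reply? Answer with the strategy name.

If Firm B plays Match, Firm A's expected payoff is (1/2)·2 + (1/6)·4 + (1/3)·(-3) = 2/3.
If Firm B plays Undercut, Firm A's expected payoff is (1/2)·10 + (1/6)·(-4) + (1/3)·1 = 14/3.
Firm B minimizes Firm A's payoff; the smallest is 2/3, so the best response is Match.

Match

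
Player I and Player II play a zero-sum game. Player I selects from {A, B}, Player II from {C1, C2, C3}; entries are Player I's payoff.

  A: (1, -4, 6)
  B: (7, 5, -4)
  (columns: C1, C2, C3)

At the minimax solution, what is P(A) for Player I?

Row minima: A → -4, B → -4; maximin = -4.
Column maxima: C1 → 7, C2 → 5, C3 → 6; minimax = 5.
-4 ≠ 5, so there is no saddle point; optimal play is mixed.
C1 is strictly dominated by C2 (it gives Player I strictly more in every row), so Player II never plays it.
On the remaining 2×2 (A, B vs C2, C3):
Let Player I play A with probability p. Expected payoff against C2: (-4)p + 5(1−p) = −9p + 5; against C3: 6p + (-4)(1−p) = 10p − 4.
Setting these equal: −9p + 5 = 10p − 4 ⇒ −19p = -9 ⇒ p = 9/19, and the value is (-9)·(9/19) + 5 = 14/19.
For Player II: with q = P(C2), equating A's and B's payoffs gives −10q + 6 = 9q − 4 ⇒ q = 10/19.

9/19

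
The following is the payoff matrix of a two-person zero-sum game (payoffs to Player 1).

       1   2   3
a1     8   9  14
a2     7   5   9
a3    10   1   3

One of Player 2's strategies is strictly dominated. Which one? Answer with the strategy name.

3

2 holds Player 1's payoff strictly below 3 in every row: 9 < 14, 5 < 9, 1 < 3.
So 3 is strictly dominated for Player 2.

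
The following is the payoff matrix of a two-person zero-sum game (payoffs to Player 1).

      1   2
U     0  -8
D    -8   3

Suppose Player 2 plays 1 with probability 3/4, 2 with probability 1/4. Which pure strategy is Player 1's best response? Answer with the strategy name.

U

Expected payoff of U: (3/4)·0 + (1/4)·(-8) = -2.
Expected payoff of D: (3/4)·(-8) + (1/4)·3 = -21/4.
The largest is -2, so Player 1's best response is U.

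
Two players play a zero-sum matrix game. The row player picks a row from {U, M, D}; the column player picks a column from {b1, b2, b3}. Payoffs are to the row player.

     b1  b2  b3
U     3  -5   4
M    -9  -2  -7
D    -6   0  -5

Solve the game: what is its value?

Row minima: U → -5, M → -9, D → -6; maximin = -5.
Column maxima: b1 → 3, b2 → 0, b3 → 4; minimax = 0.
-5 ≠ 0, so there is no saddle point; optimal play is mixed.
M is strictly dominated by D, so the row player never plays it.
b3 is strictly dominated by b1 (it gives the row player strictly more in every row), so the column player never plays it.
On the remaining 2×2 (U, D vs b1, b2):
Let the row player play U with probability p. Expected payoff against b1: 3p + (-6)(1−p) = 9p − 6; against b2: (-5)p + 0(1−p) = −5p.
Setting these equal: 9p − 6 = −5p ⇒ 14p = 6 ⇒ p = 3/7, and the value is (9)·(3/7) − 6 = -15/7.
For the column player: with q = P(b1), equating U's and D's payoffs gives 8q − 5 = −6q ⇒ q = 5/14.

-15/7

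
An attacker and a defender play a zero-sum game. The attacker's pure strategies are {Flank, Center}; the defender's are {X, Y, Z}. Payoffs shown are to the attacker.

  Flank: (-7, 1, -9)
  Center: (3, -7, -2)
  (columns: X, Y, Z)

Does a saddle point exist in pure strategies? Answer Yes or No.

No

Row minima: Flank → -9, Center → -7; maximin = -7.
Column maxima: X → 3, Y → 1, Z → -2; minimax = -2.
-7 ≠ -2, so no pure-strategy equilibrium exists.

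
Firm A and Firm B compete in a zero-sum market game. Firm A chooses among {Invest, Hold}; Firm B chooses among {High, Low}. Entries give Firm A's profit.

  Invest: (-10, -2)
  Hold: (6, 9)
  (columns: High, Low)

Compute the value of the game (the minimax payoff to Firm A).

6

Row minima: Invest → -10, Hold → 6; maximin = 6.
Column maxima: High → 6, Low → 9; minimax = 6.
Since maximin = minimax = 6, there is a saddle point and the value is 6.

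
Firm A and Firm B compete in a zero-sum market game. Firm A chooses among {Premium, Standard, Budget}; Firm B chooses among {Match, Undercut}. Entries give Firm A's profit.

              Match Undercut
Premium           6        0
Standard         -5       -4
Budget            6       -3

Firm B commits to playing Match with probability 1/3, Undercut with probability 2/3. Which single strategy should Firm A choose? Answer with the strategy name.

Expected payoff of Premium: (1/3)·6 + (2/3)·0 = 2.
Expected payoff of Standard: (1/3)·(-5) + (2/3)·(-4) = -13/3.
Expected payoff of Budget: (1/3)·6 + (2/3)·(-3) = 0.
The largest is 2, so Firm A's best response is Premium.

Premium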